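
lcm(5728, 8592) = 17184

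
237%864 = 237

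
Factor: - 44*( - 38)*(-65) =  - 2^3 *5^1*11^1*13^1 * 19^1 = - 108680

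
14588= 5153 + 9435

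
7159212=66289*108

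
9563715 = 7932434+1631281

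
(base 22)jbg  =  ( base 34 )862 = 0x24ee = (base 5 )300304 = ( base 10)9454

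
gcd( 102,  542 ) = 2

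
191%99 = 92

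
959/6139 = 137/877  =  0.16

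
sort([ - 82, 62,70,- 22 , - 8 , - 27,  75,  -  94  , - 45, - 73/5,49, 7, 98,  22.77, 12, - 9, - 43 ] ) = [ - 94,-82,-45,-43,- 27, - 22,-73/5, - 9,-8,7,12, 22.77,49,62, 70 , 75,  98 ]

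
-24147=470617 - 494764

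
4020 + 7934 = 11954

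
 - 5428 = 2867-8295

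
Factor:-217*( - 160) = 34720= 2^5 * 5^1*7^1 * 31^1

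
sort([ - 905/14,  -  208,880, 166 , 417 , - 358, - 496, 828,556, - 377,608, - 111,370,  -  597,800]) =[ - 597,-496,-377, - 358, - 208, - 111,- 905/14,166, 370,417,556,608,800,828,  880 ]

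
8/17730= 4/8865 = 0.00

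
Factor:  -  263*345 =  - 90735 =- 3^1*5^1*23^1*263^1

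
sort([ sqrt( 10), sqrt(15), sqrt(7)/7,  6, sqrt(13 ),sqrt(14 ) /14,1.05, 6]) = [ sqrt(14) /14,sqrt( 7)/7,  1.05, sqrt(10), sqrt( 13 ),sqrt(15 ),6 , 6 ]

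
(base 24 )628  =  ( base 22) 75e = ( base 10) 3512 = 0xdb8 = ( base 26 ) 552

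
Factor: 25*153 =3^2 * 5^2*17^1= 3825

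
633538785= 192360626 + 441178159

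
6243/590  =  6243/590 = 10.58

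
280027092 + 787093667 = 1067120759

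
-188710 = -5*37742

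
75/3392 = 75/3392=0.02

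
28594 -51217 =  - 22623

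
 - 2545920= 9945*( - 256)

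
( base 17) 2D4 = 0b1100100011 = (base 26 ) 14N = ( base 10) 803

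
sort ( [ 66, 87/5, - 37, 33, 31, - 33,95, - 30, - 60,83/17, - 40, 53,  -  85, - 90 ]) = [ - 90, - 85, - 60,-40, - 37, - 33, - 30,83/17, 87/5,  31, 33, 53,66, 95] 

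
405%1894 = 405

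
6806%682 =668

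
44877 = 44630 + 247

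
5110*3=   15330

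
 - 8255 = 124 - 8379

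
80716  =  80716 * 1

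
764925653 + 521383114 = 1286308767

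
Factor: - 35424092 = -2^2*11^1*337^1*2389^1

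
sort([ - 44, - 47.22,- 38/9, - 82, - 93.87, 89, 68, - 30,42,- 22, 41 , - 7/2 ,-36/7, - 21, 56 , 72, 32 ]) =[-93.87, - 82,-47.22 ,-44, - 30 , - 22,-21,-36/7, - 38/9, - 7/2, 32,  41, 42, 56,68, 72,  89 ]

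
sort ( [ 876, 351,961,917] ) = [351,876, 917, 961]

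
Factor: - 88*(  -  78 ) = 6864 = 2^4*3^1 * 11^1*13^1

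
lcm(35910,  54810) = 1041390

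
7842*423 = 3317166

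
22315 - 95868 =-73553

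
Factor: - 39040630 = -2^1 *5^1 * 19^1*205477^1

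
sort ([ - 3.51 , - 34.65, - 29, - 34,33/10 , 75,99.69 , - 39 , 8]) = [  -  39, - 34.65, - 34, - 29, - 3.51,33/10,8,  75,99.69 ] 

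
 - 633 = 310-943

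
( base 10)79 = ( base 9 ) 87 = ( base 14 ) 59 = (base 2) 1001111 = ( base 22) 3d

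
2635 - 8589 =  - 5954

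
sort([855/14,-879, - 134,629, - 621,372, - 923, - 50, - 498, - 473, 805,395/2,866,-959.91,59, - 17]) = [ - 959.91, - 923,-879, - 621, - 498,  -  473,-134, - 50, - 17,59,855/14,395/2,372,629,805,866]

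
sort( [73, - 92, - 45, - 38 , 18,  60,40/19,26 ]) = [-92,-45, - 38, 40/19,18,  26 , 60 , 73 ]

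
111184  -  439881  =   - 328697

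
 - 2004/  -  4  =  501/1 =501.00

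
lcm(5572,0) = 0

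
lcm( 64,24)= 192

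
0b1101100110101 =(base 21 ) FGE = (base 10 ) 6965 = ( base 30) 7M5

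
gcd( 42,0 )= 42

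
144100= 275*524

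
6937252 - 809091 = 6128161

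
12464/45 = 276 + 44/45 = 276.98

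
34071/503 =34071/503 = 67.74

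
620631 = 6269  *99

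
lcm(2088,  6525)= 52200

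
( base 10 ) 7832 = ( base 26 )BF6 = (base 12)4648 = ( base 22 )G40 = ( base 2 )1111010011000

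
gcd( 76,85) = 1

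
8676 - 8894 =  - 218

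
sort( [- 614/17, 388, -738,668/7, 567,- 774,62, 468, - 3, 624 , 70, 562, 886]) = [-774, - 738, - 614/17, - 3, 62, 70,668/7 , 388, 468, 562, 567, 624, 886 ] 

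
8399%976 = 591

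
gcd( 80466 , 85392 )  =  6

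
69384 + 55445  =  124829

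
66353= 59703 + 6650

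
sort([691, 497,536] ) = [497,536,691 ]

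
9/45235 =9/45235 = 0.00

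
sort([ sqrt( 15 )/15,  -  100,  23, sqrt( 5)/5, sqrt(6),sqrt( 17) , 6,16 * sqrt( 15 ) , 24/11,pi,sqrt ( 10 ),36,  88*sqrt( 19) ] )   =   [ - 100 , sqrt(15 )/15, sqrt(5)/5,  24/11, sqrt (6),  pi, sqrt( 10), sqrt( 17),  6, 23, 36, 16 * sqrt( 15), 88*sqrt( 19)] 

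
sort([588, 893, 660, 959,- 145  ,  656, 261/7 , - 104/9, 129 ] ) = [ - 145,- 104/9, 261/7,  129, 588, 656, 660, 893, 959 ] 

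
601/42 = 601/42 = 14.31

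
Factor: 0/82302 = 0^1= 0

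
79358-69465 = 9893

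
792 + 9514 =10306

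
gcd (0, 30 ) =30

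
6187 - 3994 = 2193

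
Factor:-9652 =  - 2^2*19^1*127^1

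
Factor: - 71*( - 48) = 2^4*3^1*71^1= 3408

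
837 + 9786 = 10623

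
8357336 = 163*51272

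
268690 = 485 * 554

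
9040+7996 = 17036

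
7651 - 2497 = 5154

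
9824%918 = 644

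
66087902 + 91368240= 157456142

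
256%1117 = 256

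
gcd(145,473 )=1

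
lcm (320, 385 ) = 24640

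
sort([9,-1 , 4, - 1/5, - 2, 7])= [ - 2, - 1, - 1/5, 4, 7,9]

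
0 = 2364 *0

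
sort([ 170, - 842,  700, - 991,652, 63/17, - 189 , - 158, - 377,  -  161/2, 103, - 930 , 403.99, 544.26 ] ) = [ - 991 , -930, - 842 , - 377 , - 189, - 158, - 161/2 , 63/17,103, 170,403.99, 544.26,652,700] 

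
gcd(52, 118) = 2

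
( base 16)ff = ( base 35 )7A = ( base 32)7V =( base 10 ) 255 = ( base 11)212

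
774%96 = 6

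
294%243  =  51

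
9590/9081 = 9590/9081 = 1.06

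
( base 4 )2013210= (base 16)21e4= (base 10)8676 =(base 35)72v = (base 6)104100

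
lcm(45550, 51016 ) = 1275400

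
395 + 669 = 1064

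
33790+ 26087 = 59877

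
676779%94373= 16168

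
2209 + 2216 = 4425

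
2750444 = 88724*31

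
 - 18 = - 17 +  - 1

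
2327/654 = 2327/654 = 3.56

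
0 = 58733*0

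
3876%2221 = 1655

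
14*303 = 4242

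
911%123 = 50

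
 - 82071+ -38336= - 120407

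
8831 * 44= 388564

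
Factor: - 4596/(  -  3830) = 6/5 = 2^1 * 3^1*5^( - 1)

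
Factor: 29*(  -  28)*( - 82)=66584  =  2^3*7^1*29^1*41^1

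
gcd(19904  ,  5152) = 32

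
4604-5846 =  - 1242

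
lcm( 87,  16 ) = 1392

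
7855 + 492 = 8347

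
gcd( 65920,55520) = 160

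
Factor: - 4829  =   - 11^1*439^1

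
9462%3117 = 111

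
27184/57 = 27184/57 =476.91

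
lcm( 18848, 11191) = 358112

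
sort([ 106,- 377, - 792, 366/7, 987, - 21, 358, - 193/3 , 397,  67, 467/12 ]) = [-792, - 377, - 193/3,-21 , 467/12, 366/7 , 67,106, 358,397, 987 ]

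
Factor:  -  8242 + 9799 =1557 = 3^2*173^1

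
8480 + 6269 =14749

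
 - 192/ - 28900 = 48/7225 = 0.01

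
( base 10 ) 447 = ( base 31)ed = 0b110111111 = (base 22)k7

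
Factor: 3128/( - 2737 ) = -2^3 *7^( - 1) =- 8/7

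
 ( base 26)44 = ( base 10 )108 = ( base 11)99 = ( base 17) 66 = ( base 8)154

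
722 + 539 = 1261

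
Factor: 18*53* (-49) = -46746 = -2^1*3^2*7^2*53^1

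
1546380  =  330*4686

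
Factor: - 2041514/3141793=  -  2^1*1171^ ( - 1 )*2683^( - 1 )*1020757^1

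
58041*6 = 348246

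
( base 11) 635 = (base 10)764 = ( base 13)46a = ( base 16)2fc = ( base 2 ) 1011111100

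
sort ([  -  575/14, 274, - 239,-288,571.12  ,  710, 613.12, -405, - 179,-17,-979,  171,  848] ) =[ - 979, - 405, - 288, - 239, - 179, - 575/14, - 17,  171, 274,  571.12, 613.12,710, 848 ]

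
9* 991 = 8919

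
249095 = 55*4529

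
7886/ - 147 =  - 7886/147 = - 53.65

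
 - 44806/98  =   - 458+39/49  =  -  457.20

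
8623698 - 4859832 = 3763866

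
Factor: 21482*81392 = 1748462944=2^5*23^1*467^1 * 5087^1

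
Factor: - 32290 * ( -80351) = 2^1 * 5^1 *19^1*3229^1 * 4229^1 = 2594533790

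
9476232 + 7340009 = 16816241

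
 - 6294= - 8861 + 2567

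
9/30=3/10 = 0.30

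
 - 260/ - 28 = 65/7   =  9.29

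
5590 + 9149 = 14739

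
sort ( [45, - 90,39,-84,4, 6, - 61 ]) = [ - 90, - 84,-61 , 4, 6, 39, 45 ] 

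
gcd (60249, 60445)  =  7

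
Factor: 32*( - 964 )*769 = -2^7*241^1*769^1 = -  23722112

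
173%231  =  173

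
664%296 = 72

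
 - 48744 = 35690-84434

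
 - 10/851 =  - 1+ 841/851  =  - 0.01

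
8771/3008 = 8771/3008 = 2.92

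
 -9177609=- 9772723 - - 595114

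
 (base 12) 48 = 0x38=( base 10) 56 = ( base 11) 51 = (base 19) 2i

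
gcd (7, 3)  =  1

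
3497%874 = 1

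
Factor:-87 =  - 3^1*29^1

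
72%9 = 0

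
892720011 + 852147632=1744867643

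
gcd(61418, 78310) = 82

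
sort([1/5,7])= [1/5, 7]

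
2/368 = 1/184 = 0.01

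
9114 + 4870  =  13984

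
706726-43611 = 663115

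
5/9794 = 5/9794= 0.00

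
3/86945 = 3/86945 = 0.00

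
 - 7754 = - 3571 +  - 4183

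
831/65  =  831/65 =12.78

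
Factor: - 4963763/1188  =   - 2^( - 2 )*3^( - 3)*7^1*11^(-1)*379^1*1871^1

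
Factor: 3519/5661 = 23^1 *37^(-1 )  =  23/37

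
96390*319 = 30748410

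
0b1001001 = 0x49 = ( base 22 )37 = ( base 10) 73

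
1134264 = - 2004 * (  -  566 ) 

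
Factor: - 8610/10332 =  - 2^( - 1)*3^( - 1)*5^1 = - 5/6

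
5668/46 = 123+5/23 = 123.22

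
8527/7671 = 8527/7671  =  1.11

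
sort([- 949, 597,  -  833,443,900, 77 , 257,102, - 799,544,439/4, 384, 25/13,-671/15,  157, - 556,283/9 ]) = [-949, - 833,- 799, - 556,-671/15, 25/13,  283/9,77, 102,439/4,157,257, 384, 443,544, 597, 900]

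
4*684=2736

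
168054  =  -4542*( - 37 ) 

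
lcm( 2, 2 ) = 2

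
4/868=1/217 = 0.00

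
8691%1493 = 1226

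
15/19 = 15/19=0.79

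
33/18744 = 1/568 = 0.00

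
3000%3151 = 3000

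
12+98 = 110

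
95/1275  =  19/255 = 0.07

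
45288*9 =407592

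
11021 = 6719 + 4302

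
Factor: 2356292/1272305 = 2^2 * 5^( - 1 )*457^1*1289^1 * 254461^ ( - 1)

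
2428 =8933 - 6505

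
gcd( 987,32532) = 3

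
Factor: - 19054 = - 2^1 * 7^1*1361^1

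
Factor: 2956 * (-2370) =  - 2^3*3^1*5^1*79^1*739^1=- 7005720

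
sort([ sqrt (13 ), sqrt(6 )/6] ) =[sqrt(6 )/6,  sqrt(13) ] 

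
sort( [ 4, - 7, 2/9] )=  [ - 7, 2/9,4]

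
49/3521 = 7/503 = 0.01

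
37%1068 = 37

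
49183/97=49183/97 = 507.04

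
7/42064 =7/42064= 0.00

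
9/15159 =3/5053 = 0.00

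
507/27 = 169/9 = 18.78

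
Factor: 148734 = 2^1*3^2 * 8263^1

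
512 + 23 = 535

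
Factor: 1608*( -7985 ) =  - 2^3*3^1*5^1*67^1 * 1597^1=- 12839880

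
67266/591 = 22422/197 = 113.82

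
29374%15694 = 13680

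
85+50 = 135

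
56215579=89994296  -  33778717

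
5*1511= 7555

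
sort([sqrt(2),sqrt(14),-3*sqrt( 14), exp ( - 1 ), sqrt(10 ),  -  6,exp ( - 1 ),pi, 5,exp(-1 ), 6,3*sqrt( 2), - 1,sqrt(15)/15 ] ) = [-3*sqrt( 14),-6,  -  1,sqrt ( 15 ) /15  ,  exp( - 1 ),exp(  -  1 ) , exp (-1),sqrt(2),pi , sqrt( 10 ),sqrt (14),3*sqrt(2 ),5,6] 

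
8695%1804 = 1479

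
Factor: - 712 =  -2^3*89^1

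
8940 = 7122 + 1818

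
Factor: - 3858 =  - 2^1*3^1*643^1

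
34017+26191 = 60208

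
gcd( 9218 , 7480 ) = 22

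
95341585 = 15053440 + 80288145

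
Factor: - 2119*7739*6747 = -3^1*13^2*71^1*109^1*163^1*173^1 =- 110643654927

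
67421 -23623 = 43798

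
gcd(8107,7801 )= 1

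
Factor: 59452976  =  2^4*11^1*19^1*23^1*773^1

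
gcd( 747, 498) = 249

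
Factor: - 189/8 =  - 2^ ( - 3)*3^3*7^1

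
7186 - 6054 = 1132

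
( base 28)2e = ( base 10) 70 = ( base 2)1000110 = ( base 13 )55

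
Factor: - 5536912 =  - 2^4*29^1*11933^1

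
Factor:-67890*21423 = -1454407470  =  - 2^1*3^2*5^1*31^1*37^1*73^1*193^1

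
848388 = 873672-25284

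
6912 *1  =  6912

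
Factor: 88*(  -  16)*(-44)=61952  =  2^9*11^2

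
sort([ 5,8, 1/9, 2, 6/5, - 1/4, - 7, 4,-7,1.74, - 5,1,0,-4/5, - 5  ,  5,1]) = [ - 7, - 7,-5, - 5, - 4/5 , - 1/4,0,1/9, 1,1 , 6/5, 1.74,2, 4,5 , 5,  8]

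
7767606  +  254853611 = 262621217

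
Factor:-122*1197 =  - 146034= - 2^1*3^2*7^1*19^1*61^1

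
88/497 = 88/497 =0.18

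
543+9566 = 10109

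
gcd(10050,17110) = 10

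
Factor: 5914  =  2^1*2957^1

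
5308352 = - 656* ( - 8092)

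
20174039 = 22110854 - 1936815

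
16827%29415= 16827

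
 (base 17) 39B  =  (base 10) 1031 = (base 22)22J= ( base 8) 2007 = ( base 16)407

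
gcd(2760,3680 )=920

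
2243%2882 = 2243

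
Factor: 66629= 66629^1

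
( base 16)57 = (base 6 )223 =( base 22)3l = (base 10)87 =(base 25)3C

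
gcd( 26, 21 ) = 1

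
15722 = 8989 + 6733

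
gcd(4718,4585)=7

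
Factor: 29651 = 149^1*199^1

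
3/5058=1/1686=0.00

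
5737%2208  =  1321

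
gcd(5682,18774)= 6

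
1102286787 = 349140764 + 753146023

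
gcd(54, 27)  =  27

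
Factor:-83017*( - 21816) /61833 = 2^3*3^2*11^1*101^1*7547^1*20611^( - 1)  =  603699624/20611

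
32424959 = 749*43291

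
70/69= 1 +1/69 = 1.01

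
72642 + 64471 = 137113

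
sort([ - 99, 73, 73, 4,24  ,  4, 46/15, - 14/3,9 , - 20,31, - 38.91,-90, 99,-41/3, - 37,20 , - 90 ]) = [  -  99,-90, - 90, - 38.91,-37, - 20, - 41/3,- 14/3,46/15,4, 4, 9,  20, 24,31,73, 73 , 99 ]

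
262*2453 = 642686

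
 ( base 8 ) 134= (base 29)35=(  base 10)92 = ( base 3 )10102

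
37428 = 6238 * 6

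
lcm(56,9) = 504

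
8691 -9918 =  -1227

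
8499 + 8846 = 17345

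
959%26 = 23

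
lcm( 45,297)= 1485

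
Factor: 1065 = 3^1 * 5^1*71^1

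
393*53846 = 21161478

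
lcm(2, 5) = 10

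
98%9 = 8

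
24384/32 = 762 = 762.00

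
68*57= 3876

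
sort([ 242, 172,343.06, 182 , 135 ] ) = [ 135,172,182, 242, 343.06 ] 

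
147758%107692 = 40066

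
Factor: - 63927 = -3^2* 7103^1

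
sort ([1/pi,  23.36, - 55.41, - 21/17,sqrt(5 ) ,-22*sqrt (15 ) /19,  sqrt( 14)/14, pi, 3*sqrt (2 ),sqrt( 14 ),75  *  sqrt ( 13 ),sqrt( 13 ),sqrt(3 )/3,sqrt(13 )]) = [ - 55.41, - 22*sqrt (15)/19, - 21/17, sqrt ( 14 ) /14,1/pi  ,  sqrt(3)/3,sqrt(5),pi,sqrt(13),sqrt( 13), sqrt (14 ),3*sqrt( 2 ),  23.36,75*sqrt(13 )]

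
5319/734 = 7+181/734 = 7.25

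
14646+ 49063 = 63709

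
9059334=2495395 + 6563939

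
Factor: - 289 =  - 17^2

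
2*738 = 1476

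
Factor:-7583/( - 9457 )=7^( - 2 )*193^( - 1 )*7583^1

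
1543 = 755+788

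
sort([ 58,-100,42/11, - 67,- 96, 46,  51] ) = [-100,-96, - 67,42/11,46,51,58]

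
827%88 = 35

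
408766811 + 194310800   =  603077611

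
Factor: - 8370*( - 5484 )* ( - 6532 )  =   - 299825854560  =  -2^5  *3^4 *5^1*23^1 * 31^1 * 71^1*457^1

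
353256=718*492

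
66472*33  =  2193576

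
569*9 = 5121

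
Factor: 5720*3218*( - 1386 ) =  - 25512046560 = - 2^5*3^2*5^1*7^1 * 11^2*13^1*1609^1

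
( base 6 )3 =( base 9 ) 3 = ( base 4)3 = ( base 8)3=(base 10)3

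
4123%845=743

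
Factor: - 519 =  - 3^1*173^1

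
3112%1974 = 1138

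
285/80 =3 + 9/16 = 3.56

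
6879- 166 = 6713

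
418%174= 70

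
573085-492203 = 80882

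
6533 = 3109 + 3424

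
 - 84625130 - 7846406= -92471536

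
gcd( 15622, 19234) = 2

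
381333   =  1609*237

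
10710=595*18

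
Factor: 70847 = 7^1*29^1*349^1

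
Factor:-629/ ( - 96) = 2^(  -  5 )*3^( - 1 )*17^1*37^1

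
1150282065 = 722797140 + 427484925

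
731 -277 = 454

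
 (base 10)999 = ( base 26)1CB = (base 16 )3E7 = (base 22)219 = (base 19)2EB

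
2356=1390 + 966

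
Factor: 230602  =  2^1*115301^1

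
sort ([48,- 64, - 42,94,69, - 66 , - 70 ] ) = [- 70,- 66,-64, - 42,48,69,94]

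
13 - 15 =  - 2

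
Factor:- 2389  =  -2389^1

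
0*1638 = 0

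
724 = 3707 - 2983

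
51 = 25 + 26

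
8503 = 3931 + 4572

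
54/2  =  27  =  27.00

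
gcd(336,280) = 56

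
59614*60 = 3576840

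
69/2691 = 1/39 = 0.03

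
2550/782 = 75/23 = 3.26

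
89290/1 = 89290 = 89290.00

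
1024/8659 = 1024/8659 = 0.12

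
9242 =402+8840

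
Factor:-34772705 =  -5^1 * 11^1*632231^1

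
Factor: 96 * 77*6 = 44352 = 2^6*3^2*7^1*11^1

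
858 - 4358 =  -  3500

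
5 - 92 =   -  87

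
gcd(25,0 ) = 25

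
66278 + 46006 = 112284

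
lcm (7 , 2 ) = 14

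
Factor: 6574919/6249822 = 2^( - 1)*3^( - 1) * 13^1 * 19^ ( - 1) * 73^(-1 )*751^( - 1) * 505763^1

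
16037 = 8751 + 7286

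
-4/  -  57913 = 4/57913 = 0.00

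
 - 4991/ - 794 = 6 + 227/794 = 6.29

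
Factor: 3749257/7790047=3749257^1 * 7790047^( - 1)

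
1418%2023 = 1418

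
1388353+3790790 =5179143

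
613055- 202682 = 410373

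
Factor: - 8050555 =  - 5^1*41^1*173^1* 227^1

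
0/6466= 0= 0.00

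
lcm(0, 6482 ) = 0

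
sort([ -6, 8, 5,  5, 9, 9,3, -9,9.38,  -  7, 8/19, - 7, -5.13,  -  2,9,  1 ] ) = [ - 9, - 7,- 7,-6, -5.13, - 2,8/19,1,3, 5, 5, 8, 9, 9,  9,9.38]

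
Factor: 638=2^1*11^1*29^1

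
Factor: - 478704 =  - 2^4 * 3^1*9973^1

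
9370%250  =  120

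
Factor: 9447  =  3^1*47^1*67^1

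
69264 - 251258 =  -181994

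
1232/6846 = 88/489 = 0.18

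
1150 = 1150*1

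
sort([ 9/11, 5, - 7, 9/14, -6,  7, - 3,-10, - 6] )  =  [ - 10, - 7,- 6, - 6, - 3,9/14, 9/11, 5, 7]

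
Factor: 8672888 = 2^3*7^1*154873^1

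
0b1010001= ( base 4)1101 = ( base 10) 81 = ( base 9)100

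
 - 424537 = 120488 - 545025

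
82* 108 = 8856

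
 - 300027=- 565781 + 265754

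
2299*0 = 0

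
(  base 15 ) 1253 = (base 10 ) 3903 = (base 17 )D8A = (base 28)4rb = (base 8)7477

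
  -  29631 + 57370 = 27739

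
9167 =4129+5038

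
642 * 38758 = 24882636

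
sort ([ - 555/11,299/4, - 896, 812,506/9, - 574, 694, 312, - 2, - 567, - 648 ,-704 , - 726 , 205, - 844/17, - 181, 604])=[ - 896, -726, - 704,- 648, - 574,-567,  -  181,  -  555/11 , - 844/17, - 2,506/9,  299/4,205,312, 604,  694, 812]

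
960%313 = 21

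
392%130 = 2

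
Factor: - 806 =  - 2^1*13^1 * 31^1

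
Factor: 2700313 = 7^1*11^1*35069^1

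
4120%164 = 20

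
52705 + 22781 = 75486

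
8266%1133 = 335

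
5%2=1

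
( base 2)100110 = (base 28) 1A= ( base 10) 38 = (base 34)14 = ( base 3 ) 1102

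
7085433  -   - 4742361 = 11827794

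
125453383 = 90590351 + 34863032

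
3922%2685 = 1237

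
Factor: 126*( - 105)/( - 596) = 6615/298 = 2^(  -  1)*3^3*5^1*7^2 * 149^( - 1 ) 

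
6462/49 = 131 + 43/49 = 131.88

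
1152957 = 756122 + 396835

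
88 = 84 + 4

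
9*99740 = 897660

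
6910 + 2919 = 9829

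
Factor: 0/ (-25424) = 0^1 = 0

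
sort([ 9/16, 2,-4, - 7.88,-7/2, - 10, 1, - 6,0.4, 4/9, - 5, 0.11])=[ - 10, - 7.88, - 6 , -5, - 4, - 7/2, 0.11, 0.4, 4/9, 9/16,1, 2 ] 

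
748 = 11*68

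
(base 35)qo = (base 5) 12214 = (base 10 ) 934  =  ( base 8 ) 1646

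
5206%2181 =844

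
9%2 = 1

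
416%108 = 92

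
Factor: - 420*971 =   -  2^2* 3^1*5^1*7^1*971^1  =  - 407820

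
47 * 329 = 15463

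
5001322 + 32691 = 5034013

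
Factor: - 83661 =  - 3^1*79^1*353^1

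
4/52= 1/13=   0.08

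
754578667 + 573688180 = 1328266847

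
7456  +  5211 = 12667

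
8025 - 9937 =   -  1912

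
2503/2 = 2503/2=   1251.50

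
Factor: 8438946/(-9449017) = -2^1*3^1 * 31^ (-1) * 73^1*19267^1*304807^(  -  1)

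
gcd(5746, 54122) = 2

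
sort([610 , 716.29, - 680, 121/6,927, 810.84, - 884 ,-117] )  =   [  -  884,-680,-117, 121/6,  610,716.29, 810.84, 927] 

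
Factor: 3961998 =2^1 *3^2*103^1* 2137^1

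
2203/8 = 2203/8= 275.38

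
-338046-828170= -1166216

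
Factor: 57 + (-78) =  - 21= -3^1*7^1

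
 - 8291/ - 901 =8291/901 = 9.20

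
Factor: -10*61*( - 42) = 2^2*3^1*5^1*7^1*61^1 = 25620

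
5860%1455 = 40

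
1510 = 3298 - 1788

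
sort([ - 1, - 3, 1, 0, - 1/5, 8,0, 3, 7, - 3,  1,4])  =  [-3, - 3, - 1, - 1/5,0,0,  1,1, 3, 4, 7,8 ]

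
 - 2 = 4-6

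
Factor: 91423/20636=2^( - 2)*7^( - 1 )*11^( - 1)*67^( - 1 )*91423^1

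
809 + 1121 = 1930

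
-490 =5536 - 6026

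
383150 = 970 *395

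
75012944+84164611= 159177555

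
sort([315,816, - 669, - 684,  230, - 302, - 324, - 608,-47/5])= [  -  684,  -  669, - 608, -324,-302,- 47/5, 230,315, 816] 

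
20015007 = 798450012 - 778435005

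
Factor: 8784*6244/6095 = 54847296/6095 = 2^6 * 3^2*5^( - 1)*7^1*23^( - 1) * 53^ ( - 1 ) * 61^1*223^1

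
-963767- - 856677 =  - 107090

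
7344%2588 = 2168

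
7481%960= 761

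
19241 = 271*71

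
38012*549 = 20868588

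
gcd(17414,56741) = 1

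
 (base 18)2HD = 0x3C7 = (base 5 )12332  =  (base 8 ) 1707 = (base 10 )967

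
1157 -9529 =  - 8372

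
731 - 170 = 561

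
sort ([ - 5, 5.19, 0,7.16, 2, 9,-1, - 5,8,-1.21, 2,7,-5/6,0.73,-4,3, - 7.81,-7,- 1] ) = [ - 7.81, - 7, - 5 ,-5,  -  4,-1.21 ,  -  1, - 1,-5/6,0,0.73, 2, 2, 3,5.19, 7, 7.16, 8,  9]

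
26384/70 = 13192/35 = 376.91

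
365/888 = 365/888 = 0.41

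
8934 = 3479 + 5455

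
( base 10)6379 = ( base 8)14353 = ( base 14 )2479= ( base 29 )7gs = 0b1100011101011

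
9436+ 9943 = 19379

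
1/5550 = 1/5550 = 0.00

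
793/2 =396 + 1/2 =396.50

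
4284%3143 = 1141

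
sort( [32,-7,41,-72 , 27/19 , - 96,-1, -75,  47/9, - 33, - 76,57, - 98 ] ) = [ - 98, - 96, - 76, - 75, - 72, - 33, - 7, - 1,27/19,  47/9,32, 41,57]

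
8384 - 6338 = 2046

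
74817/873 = 85 + 68/97 = 85.70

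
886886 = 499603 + 387283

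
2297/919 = 2+459/919 =2.50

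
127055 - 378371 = -251316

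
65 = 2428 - 2363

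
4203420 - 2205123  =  1998297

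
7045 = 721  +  6324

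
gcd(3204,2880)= 36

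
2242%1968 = 274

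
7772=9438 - 1666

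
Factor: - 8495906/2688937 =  - 2^1* 19^(-1)*97^(-1)*257^1 * 1459^ (-1)*16529^1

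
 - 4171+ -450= -4621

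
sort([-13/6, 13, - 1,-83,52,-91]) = [- 91,-83, - 13/6, - 1 , 13,52 ]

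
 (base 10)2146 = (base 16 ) 862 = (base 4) 201202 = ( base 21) 4i4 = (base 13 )c91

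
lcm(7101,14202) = 14202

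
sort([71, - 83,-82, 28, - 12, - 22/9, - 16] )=[ - 83, - 82, - 16,-12, - 22/9,28, 71]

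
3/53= 3/53=0.06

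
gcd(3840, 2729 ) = 1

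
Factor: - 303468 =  - 2^2*3^1*11^3 * 19^1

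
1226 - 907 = 319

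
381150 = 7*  54450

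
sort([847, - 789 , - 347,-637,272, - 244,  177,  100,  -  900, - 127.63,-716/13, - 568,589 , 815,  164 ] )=[ - 900, - 789, - 637, -568, - 347 ,- 244, - 127.63, - 716/13,100, 164,  177, 272,  589,815,847]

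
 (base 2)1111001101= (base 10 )973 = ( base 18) 301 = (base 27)191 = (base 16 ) 3CD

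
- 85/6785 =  - 1+1340/1357 = - 0.01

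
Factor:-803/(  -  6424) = 2^(-3 ) = 1/8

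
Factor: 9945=3^2*5^1*13^1 * 17^1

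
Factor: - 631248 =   -  2^4  *  3^1*13151^1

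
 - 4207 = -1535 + -2672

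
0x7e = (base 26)4m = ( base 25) 51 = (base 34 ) 3o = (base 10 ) 126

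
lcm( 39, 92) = 3588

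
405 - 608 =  - 203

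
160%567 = 160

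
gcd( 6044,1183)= 1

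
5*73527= 367635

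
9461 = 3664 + 5797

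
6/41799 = 2/13933 = 0.00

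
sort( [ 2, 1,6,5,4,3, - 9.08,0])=[  -  9.08, 0,1,2, 3, 4  ,  5,  6]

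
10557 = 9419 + 1138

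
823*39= 32097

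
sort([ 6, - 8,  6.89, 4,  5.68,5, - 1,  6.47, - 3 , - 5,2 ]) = [ - 8, - 5,-3, -1,2,  4, 5, 5.68 , 6, 6.47,6.89 ] 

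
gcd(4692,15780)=12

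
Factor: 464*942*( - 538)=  - 2^6 * 3^1 * 29^1*157^1 * 269^1  =  - 235153344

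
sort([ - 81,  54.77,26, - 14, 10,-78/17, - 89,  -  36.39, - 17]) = [-89,  -  81,-36.39, - 17, -14,-78/17, 10, 26 , 54.77] 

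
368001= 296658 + 71343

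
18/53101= 18/53101 = 0.00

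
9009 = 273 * 33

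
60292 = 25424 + 34868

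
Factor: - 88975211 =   -  13^1*103^1*66449^1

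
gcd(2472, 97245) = 3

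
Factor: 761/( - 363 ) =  - 3^( - 1) * 11^( -2)*761^1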